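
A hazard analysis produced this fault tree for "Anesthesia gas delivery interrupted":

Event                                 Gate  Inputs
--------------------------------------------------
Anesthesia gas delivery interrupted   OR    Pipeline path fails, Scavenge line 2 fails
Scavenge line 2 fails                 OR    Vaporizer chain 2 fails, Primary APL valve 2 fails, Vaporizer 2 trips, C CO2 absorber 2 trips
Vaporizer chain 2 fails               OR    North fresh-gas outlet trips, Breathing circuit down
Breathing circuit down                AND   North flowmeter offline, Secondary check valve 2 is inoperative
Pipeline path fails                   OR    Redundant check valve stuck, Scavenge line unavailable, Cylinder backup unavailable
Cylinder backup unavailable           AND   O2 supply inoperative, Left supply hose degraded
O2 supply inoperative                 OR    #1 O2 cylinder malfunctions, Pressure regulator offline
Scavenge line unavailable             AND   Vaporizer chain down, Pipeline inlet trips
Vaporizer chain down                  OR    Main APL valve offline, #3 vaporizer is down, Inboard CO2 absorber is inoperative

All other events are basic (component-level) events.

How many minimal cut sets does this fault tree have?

11

Vaporizer chain down [OR]: union of children's cut sets → 3 cut set(s).
Scavenge line unavailable [AND]: one cut set from each child combined → 3 × 1 = 3 cut set(s).
O2 supply inoperative [OR]: union of children's cut sets → 2 cut set(s).
Cylinder backup unavailable [AND]: one cut set from each child combined → 2 × 1 = 2 cut set(s).
Pipeline path fails [OR]: union of children's cut sets → 6 cut set(s).
Breathing circuit down [AND]: one cut set from each child combined → 1 × 1 = 1 cut set(s).
Vaporizer chain 2 fails [OR]: union of children's cut sets → 2 cut set(s).
Scavenge line 2 fails [OR]: union of children's cut sets → 5 cut set(s).
Anesthesia gas delivery interrupted [OR]: union of children's cut sets → 11 cut set(s).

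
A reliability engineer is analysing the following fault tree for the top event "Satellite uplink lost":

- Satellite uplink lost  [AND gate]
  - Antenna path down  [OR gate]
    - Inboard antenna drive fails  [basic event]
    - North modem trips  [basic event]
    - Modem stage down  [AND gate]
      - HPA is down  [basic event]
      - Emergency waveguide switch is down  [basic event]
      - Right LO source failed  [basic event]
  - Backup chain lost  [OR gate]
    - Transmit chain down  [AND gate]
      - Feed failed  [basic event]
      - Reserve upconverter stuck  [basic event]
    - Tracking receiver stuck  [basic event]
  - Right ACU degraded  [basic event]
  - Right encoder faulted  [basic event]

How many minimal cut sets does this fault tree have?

6

Modem stage down [AND]: one cut set from each child combined → 1 × 1 × 1 = 1 cut set(s).
Antenna path down [OR]: union of children's cut sets → 3 cut set(s).
Transmit chain down [AND]: one cut set from each child combined → 1 × 1 = 1 cut set(s).
Backup chain lost [OR]: union of children's cut sets → 2 cut set(s).
Satellite uplink lost [AND]: one cut set from each child combined → 3 × 2 × 1 × 1 = 6 cut set(s).
Minimal cut sets: {Feed failed, Inboard antenna drive fails, Reserve upconverter stuck, Right ACU degraded, Right encoder faulted}; {Inboard antenna drive fails, Right ACU degraded, Right encoder faulted, Tracking receiver stuck}; {Feed failed, North modem trips, Reserve upconverter stuck, Right ACU degraded, Right encoder faulted}; {North modem trips, Right ACU degraded, Right encoder faulted, Tracking receiver stuck}; {Emergency waveguide switch is down, Feed failed, HPA is down, Reserve upconverter stuck, Right ACU degraded, Right LO source failed, Right encoder faulted}; {Emergency waveguide switch is down, HPA is down, Right ACU degraded, Right LO source failed, Right encoder faulted, Tracking receiver stuck}.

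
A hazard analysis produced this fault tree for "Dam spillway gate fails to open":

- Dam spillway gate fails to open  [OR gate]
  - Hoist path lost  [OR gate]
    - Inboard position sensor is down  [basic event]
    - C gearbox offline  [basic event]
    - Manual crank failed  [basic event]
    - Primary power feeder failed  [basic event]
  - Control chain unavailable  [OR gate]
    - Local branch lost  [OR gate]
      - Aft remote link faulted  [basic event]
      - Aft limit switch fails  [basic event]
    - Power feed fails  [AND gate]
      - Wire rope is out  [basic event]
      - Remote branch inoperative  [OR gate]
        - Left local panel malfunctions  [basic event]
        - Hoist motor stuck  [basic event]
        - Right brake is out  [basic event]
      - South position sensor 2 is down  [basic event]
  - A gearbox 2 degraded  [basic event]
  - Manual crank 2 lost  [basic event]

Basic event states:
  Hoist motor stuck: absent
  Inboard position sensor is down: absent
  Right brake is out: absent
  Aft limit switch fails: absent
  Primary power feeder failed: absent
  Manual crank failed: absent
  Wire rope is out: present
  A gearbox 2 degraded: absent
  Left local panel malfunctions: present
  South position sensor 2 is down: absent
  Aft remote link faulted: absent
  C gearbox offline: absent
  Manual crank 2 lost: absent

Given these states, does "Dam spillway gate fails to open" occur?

No

Hoist path lost [OR]: Inboard position sensor is down=not, C gearbox offline=not, Manual crank failed=not, Primary power feeder failed=not → no input occurs → does not occur.
Local branch lost [OR]: Aft remote link faulted=not, Aft limit switch fails=not → no input occurs → does not occur.
Remote branch inoperative [OR]: Left local panel malfunctions=occurs, Hoist motor stuck=not, Right brake is out=not → at least one input occurs → occurs.
Power feed fails [AND]: Wire rope is out=occurs, Remote branch inoperative=occurs, South position sensor 2 is down=not → not all inputs occur → does not occur.
Control chain unavailable [OR]: Local branch lost=not, Power feed fails=not → no input occurs → does not occur.
Dam spillway gate fails to open [OR]: Hoist path lost=not, Control chain unavailable=not, A gearbox 2 degraded=not, Manual crank 2 lost=not → no input occurs → does not occur.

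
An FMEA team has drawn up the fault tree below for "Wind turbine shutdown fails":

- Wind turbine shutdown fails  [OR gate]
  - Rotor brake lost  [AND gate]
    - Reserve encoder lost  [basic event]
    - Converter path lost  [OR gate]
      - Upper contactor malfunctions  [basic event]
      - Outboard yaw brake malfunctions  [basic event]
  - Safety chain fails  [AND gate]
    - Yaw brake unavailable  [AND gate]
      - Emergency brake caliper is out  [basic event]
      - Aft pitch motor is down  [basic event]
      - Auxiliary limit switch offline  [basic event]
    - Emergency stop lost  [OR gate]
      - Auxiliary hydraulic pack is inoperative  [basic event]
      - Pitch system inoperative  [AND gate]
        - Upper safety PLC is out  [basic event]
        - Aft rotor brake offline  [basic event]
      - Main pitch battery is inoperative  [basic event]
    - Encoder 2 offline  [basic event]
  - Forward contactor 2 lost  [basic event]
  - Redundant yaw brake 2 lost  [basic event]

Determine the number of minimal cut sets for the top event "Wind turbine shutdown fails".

7

Converter path lost [OR]: union of children's cut sets → 2 cut set(s).
Rotor brake lost [AND]: one cut set from each child combined → 1 × 2 = 2 cut set(s).
Yaw brake unavailable [AND]: one cut set from each child combined → 1 × 1 × 1 = 1 cut set(s).
Pitch system inoperative [AND]: one cut set from each child combined → 1 × 1 = 1 cut set(s).
Emergency stop lost [OR]: union of children's cut sets → 3 cut set(s).
Safety chain fails [AND]: one cut set from each child combined → 1 × 3 × 1 = 3 cut set(s).
Wind turbine shutdown fails [OR]: union of children's cut sets → 7 cut set(s).
Minimal cut sets: {Reserve encoder lost, Upper contactor malfunctions}; {Outboard yaw brake malfunctions, Reserve encoder lost}; {Aft pitch motor is down, Auxiliary hydraulic pack is inoperative, Auxiliary limit switch offline, Emergency brake caliper is out, Encoder 2 offline}; {Aft pitch motor is down, Aft rotor brake offline, Auxiliary limit switch offline, Emergency brake caliper is out, Encoder 2 offline, Upper safety PLC is out}; {Aft pitch motor is down, Auxiliary limit switch offline, Emergency brake caliper is out, Encoder 2 offline, Main pitch battery is inoperative}; {Forward contactor 2 lost}; {Redundant yaw brake 2 lost}.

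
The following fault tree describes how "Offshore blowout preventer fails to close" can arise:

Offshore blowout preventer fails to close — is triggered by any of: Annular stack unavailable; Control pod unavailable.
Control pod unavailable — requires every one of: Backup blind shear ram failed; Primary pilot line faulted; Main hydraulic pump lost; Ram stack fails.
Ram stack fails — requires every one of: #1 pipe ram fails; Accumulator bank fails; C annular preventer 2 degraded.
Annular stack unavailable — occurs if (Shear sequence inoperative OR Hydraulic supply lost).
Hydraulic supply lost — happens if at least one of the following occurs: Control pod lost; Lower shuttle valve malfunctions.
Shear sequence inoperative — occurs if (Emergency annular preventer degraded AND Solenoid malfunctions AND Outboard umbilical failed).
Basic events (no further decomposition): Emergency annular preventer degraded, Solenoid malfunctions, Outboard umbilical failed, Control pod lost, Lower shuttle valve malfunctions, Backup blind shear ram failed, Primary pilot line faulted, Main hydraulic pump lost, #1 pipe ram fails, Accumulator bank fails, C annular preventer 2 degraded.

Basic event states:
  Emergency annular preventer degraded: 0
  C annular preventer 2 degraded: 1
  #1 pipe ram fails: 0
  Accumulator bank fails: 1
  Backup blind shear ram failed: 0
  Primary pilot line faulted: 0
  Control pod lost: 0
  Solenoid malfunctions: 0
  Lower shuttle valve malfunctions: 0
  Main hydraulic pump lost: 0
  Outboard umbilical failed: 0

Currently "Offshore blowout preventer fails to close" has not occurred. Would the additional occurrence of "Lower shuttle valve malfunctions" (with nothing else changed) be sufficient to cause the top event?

Counterfactual: set "Lower shuttle valve malfunctions" to occurred.
Shear sequence inoperative [AND]: Emergency annular preventer degraded=not, Solenoid malfunctions=not, Outboard umbilical failed=not → not all inputs occur → does not occur.
Hydraulic supply lost [OR]: Control pod lost=not, Lower shuttle valve malfunctions=occurs → at least one input occurs → occurs.
Annular stack unavailable [OR]: Shear sequence inoperative=not, Hydraulic supply lost=occurs → at least one input occurs → occurs.
Ram stack fails [AND]: #1 pipe ram fails=not, Accumulator bank fails=occurs, C annular preventer 2 degraded=occurs → not all inputs occur → does not occur.
Control pod unavailable [AND]: Backup blind shear ram failed=not, Primary pilot line faulted=not, Main hydraulic pump lost=not, Ram stack fails=not → not all inputs occur → does not occur.
Offshore blowout preventer fails to close [OR]: Annular stack unavailable=occurs, Control pod unavailable=not → at least one input occurs → occurs.

Yes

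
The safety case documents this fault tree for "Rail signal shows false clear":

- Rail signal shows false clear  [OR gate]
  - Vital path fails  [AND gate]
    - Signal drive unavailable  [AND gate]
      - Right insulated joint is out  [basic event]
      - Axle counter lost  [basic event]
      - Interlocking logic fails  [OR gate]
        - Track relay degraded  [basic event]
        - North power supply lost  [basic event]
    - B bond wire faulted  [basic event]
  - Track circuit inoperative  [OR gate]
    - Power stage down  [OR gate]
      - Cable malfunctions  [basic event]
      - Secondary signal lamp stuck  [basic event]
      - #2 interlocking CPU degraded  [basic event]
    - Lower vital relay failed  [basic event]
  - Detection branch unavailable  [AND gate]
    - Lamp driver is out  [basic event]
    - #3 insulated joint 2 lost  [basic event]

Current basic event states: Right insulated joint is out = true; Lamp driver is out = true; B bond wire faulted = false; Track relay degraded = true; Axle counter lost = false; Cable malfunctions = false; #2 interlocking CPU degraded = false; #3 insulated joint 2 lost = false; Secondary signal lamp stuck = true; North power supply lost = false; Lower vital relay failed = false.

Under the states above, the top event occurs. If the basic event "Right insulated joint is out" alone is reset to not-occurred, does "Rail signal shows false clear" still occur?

Counterfactual: set "Right insulated joint is out" to not occurred.
Interlocking logic fails [OR]: Track relay degraded=occurs, North power supply lost=not → at least one input occurs → occurs.
Signal drive unavailable [AND]: Right insulated joint is out=not, Axle counter lost=not, Interlocking logic fails=occurs → not all inputs occur → does not occur.
Vital path fails [AND]: Signal drive unavailable=not, B bond wire faulted=not → not all inputs occur → does not occur.
Power stage down [OR]: Cable malfunctions=not, Secondary signal lamp stuck=occurs, #2 interlocking CPU degraded=not → at least one input occurs → occurs.
Track circuit inoperative [OR]: Power stage down=occurs, Lower vital relay failed=not → at least one input occurs → occurs.
Detection branch unavailable [AND]: Lamp driver is out=occurs, #3 insulated joint 2 lost=not → not all inputs occur → does not occur.
Rail signal shows false clear [OR]: Vital path fails=not, Track circuit inoperative=occurs, Detection branch unavailable=not → at least one input occurs → occurs.

Yes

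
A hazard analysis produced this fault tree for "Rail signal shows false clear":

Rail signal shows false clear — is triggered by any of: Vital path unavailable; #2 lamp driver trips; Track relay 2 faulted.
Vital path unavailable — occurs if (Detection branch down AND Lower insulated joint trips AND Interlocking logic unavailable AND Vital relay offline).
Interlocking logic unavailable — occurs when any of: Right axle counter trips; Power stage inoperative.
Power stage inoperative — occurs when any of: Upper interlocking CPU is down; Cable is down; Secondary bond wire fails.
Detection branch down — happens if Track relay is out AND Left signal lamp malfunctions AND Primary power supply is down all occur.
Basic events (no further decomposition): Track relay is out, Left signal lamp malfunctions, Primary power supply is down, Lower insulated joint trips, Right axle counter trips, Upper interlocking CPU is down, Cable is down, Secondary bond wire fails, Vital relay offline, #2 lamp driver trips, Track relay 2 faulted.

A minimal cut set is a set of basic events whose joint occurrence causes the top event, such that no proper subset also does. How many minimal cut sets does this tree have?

Detection branch down [AND]: one cut set from each child combined → 1 × 1 × 1 = 1 cut set(s).
Power stage inoperative [OR]: union of children's cut sets → 3 cut set(s).
Interlocking logic unavailable [OR]: union of children's cut sets → 4 cut set(s).
Vital path unavailable [AND]: one cut set from each child combined → 1 × 1 × 4 × 1 = 4 cut set(s).
Rail signal shows false clear [OR]: union of children's cut sets → 6 cut set(s).
Minimal cut sets: {Left signal lamp malfunctions, Lower insulated joint trips, Primary power supply is down, Right axle counter trips, Track relay is out, Vital relay offline}; {Left signal lamp malfunctions, Lower insulated joint trips, Primary power supply is down, Track relay is out, Upper interlocking CPU is down, Vital relay offline}; {Cable is down, Left signal lamp malfunctions, Lower insulated joint trips, Primary power supply is down, Track relay is out, Vital relay offline}; {Left signal lamp malfunctions, Lower insulated joint trips, Primary power supply is down, Secondary bond wire fails, Track relay is out, Vital relay offline}; {#2 lamp driver trips}; {Track relay 2 faulted}.

6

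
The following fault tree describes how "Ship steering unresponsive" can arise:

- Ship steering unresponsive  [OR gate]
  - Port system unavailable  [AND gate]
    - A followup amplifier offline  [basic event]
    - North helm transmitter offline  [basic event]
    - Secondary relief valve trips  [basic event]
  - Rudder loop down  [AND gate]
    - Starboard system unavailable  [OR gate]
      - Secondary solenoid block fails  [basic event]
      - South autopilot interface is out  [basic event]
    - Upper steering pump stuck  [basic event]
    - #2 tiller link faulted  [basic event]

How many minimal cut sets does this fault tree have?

Port system unavailable [AND]: one cut set from each child combined → 1 × 1 × 1 = 1 cut set(s).
Starboard system unavailable [OR]: union of children's cut sets → 2 cut set(s).
Rudder loop down [AND]: one cut set from each child combined → 2 × 1 × 1 = 2 cut set(s).
Ship steering unresponsive [OR]: union of children's cut sets → 3 cut set(s).
Minimal cut sets: {A followup amplifier offline, North helm transmitter offline, Secondary relief valve trips}; {#2 tiller link faulted, Secondary solenoid block fails, Upper steering pump stuck}; {#2 tiller link faulted, South autopilot interface is out, Upper steering pump stuck}.

3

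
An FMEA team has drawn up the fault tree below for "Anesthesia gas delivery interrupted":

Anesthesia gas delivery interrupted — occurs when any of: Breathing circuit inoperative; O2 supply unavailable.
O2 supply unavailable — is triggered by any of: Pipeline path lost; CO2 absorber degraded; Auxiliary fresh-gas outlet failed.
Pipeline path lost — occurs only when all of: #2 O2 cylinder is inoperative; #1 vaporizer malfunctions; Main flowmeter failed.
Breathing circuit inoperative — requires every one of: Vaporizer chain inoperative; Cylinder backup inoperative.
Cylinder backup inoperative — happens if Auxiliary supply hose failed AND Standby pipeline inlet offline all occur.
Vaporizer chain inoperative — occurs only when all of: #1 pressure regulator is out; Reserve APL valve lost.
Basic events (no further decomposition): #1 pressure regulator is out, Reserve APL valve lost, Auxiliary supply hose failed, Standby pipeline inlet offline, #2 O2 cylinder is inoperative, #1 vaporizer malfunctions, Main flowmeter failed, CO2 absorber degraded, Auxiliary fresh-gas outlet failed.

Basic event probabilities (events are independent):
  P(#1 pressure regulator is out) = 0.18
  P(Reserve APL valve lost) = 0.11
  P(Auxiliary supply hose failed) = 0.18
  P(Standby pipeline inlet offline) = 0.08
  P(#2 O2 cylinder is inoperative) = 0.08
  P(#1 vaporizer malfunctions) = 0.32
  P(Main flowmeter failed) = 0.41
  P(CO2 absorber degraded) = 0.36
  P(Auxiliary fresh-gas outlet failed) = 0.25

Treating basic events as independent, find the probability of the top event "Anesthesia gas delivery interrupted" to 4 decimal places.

0.5252

P(Vaporizer chain inoperative) [AND] = 0.18 × 0.11 = 0.019800
P(Cylinder backup inoperative) [AND] = 0.18 × 0.08 = 0.014400
P(Breathing circuit inoperative) [AND] = 0.019800 × 0.014400 = 0.000285
P(Pipeline path lost) [AND] = 0.08 × 0.32 × 0.41 = 0.010496
P(O2 supply unavailable) [OR] = 1 − (1−0.010496) × (1−0.36) × (1−0.25) = 0.525038
P(Anesthesia gas delivery interrupted) [OR] = 1 − (1−0.000285) × (1−0.525038) = 0.525173
Rounded to 4 decimal places: P(Anesthesia gas delivery interrupted) ≈ 0.5252.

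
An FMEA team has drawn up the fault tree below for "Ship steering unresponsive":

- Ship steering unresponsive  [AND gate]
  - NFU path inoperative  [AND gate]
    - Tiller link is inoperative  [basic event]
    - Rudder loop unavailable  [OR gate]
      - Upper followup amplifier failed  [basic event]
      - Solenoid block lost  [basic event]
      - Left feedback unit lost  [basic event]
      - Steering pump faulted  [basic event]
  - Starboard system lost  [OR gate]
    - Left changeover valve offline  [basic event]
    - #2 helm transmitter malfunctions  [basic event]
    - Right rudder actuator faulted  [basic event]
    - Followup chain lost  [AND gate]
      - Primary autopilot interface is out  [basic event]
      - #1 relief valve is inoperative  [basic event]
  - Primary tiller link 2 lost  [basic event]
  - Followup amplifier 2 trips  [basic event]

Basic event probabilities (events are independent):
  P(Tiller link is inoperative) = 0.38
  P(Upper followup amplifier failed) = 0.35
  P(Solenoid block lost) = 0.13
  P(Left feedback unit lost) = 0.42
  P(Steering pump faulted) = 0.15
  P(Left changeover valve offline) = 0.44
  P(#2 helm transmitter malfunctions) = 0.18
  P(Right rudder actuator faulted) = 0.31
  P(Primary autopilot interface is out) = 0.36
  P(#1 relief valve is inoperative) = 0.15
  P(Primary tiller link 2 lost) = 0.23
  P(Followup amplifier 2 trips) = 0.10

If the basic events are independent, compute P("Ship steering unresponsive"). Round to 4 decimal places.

P(Rudder loop unavailable) [OR] = 1 − (1−0.35) × (1−0.13) × (1−0.42) × (1−0.15) = 0.721209
P(NFU path inoperative) [AND] = 0.38 × 0.721209 = 0.274059
P(Followup chain lost) [AND] = 0.36 × 0.15 = 0.054000
P(Starboard system lost) [OR] = 1 − (1−0.44) × (1−0.18) × (1−0.31) × (1−0.054000) = 0.700262
P(Ship steering unresponsive) [AND] = 0.274059 × 0.700262 × 0.23 × 0.10 = 0.004414
Rounded to 4 decimal places: P(Ship steering unresponsive) ≈ 0.0044.

0.0044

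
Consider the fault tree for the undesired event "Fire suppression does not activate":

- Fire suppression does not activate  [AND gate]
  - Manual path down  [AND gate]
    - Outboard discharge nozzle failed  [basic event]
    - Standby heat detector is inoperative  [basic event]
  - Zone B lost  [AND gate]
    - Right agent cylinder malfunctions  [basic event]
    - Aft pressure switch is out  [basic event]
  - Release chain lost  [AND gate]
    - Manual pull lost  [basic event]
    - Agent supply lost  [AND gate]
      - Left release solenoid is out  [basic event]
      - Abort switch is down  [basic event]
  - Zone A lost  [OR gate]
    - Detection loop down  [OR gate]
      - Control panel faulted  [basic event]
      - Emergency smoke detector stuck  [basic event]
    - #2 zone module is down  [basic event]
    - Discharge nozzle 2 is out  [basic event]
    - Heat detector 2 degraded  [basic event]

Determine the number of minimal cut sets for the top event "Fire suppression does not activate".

5

Manual path down [AND]: one cut set from each child combined → 1 × 1 = 1 cut set(s).
Zone B lost [AND]: one cut set from each child combined → 1 × 1 = 1 cut set(s).
Agent supply lost [AND]: one cut set from each child combined → 1 × 1 = 1 cut set(s).
Release chain lost [AND]: one cut set from each child combined → 1 × 1 = 1 cut set(s).
Detection loop down [OR]: union of children's cut sets → 2 cut set(s).
Zone A lost [OR]: union of children's cut sets → 5 cut set(s).
Fire suppression does not activate [AND]: one cut set from each child combined → 1 × 1 × 1 × 5 = 5 cut set(s).
Minimal cut sets: {Abort switch is down, Aft pressure switch is out, Control panel faulted, Left release solenoid is out, Manual pull lost, Outboard discharge nozzle failed, Right agent cylinder malfunctions, Standby heat detector is inoperative}; {Abort switch is down, Aft pressure switch is out, Emergency smoke detector stuck, Left release solenoid is out, Manual pull lost, Outboard discharge nozzle failed, Right agent cylinder malfunctions, Standby heat detector is inoperative}; {#2 zone module is down, Abort switch is down, Aft pressure switch is out, Left release solenoid is out, Manual pull lost, Outboard discharge nozzle failed, Right agent cylinder malfunctions, Standby heat detector is inoperative}; {Abort switch is down, Aft pressure switch is out, Discharge nozzle 2 is out, Left release solenoid is out, Manual pull lost, Outboard discharge nozzle failed, Right agent cylinder malfunctions, Standby heat detector is inoperative}; {Abort switch is down, Aft pressure switch is out, Heat detector 2 degraded, Left release solenoid is out, Manual pull lost, Outboard discharge nozzle failed, Right agent cylinder malfunctions, Standby heat detector is inoperative}.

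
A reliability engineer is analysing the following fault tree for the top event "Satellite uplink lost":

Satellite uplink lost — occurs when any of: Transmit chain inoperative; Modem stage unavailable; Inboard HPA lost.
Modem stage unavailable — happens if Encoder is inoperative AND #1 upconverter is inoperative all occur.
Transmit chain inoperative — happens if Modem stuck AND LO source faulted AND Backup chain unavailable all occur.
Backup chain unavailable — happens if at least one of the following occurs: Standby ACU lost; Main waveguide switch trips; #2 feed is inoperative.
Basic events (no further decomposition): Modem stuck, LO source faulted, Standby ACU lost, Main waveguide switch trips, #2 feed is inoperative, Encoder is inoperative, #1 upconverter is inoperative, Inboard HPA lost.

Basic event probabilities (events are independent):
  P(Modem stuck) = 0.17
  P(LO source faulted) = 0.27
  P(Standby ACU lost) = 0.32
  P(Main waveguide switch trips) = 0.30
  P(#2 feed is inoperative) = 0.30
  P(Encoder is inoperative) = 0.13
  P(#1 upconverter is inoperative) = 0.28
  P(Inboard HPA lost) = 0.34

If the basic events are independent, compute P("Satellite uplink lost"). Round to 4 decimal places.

0.3835

P(Backup chain unavailable) [OR] = 1 − (1−0.32) × (1−0.30) × (1−0.30) = 0.666800
P(Transmit chain inoperative) [AND] = 0.17 × 0.27 × 0.666800 = 0.030606
P(Modem stage unavailable) [AND] = 0.13 × 0.28 = 0.036400
P(Satellite uplink lost) [OR] = 1 − (1−0.030606) × (1−0.036400) × (1−0.34) = 0.383489
Rounded to 4 decimal places: P(Satellite uplink lost) ≈ 0.3835.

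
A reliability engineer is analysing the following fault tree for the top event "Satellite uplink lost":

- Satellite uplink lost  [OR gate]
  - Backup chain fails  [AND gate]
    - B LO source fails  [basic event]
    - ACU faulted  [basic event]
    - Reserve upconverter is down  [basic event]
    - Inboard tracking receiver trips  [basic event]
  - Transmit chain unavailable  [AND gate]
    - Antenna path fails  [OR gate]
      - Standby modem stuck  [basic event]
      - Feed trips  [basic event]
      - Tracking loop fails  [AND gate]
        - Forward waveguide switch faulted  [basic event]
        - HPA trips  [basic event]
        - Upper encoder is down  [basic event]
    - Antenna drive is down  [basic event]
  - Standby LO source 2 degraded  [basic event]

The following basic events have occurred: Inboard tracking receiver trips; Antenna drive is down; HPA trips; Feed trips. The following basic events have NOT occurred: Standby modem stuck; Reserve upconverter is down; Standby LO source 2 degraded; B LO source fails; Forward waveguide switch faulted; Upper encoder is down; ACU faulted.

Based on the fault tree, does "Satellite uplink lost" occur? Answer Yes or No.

Yes

Backup chain fails [AND]: B LO source fails=not, ACU faulted=not, Reserve upconverter is down=not, Inboard tracking receiver trips=occurs → not all inputs occur → does not occur.
Tracking loop fails [AND]: Forward waveguide switch faulted=not, HPA trips=occurs, Upper encoder is down=not → not all inputs occur → does not occur.
Antenna path fails [OR]: Standby modem stuck=not, Feed trips=occurs, Tracking loop fails=not → at least one input occurs → occurs.
Transmit chain unavailable [AND]: Antenna path fails=occurs, Antenna drive is down=occurs → all inputs occur → occurs.
Satellite uplink lost [OR]: Backup chain fails=not, Transmit chain unavailable=occurs, Standby LO source 2 degraded=not → at least one input occurs → occurs.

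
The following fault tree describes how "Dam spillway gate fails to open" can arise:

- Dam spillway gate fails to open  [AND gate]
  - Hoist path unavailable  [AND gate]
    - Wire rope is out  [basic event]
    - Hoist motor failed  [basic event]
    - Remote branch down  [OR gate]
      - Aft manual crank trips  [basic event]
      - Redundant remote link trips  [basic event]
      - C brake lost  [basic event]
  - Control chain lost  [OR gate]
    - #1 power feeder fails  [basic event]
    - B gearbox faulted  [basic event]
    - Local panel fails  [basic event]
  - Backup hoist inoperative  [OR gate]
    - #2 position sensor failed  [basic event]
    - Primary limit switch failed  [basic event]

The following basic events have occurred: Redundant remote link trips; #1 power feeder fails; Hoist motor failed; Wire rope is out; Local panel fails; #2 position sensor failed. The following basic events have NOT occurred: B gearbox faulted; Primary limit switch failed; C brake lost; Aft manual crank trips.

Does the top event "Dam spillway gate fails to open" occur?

Remote branch down [OR]: Aft manual crank trips=not, Redundant remote link trips=occurs, C brake lost=not → at least one input occurs → occurs.
Hoist path unavailable [AND]: Wire rope is out=occurs, Hoist motor failed=occurs, Remote branch down=occurs → all inputs occur → occurs.
Control chain lost [OR]: #1 power feeder fails=occurs, B gearbox faulted=not, Local panel fails=occurs → at least one input occurs → occurs.
Backup hoist inoperative [OR]: #2 position sensor failed=occurs, Primary limit switch failed=not → at least one input occurs → occurs.
Dam spillway gate fails to open [AND]: Hoist path unavailable=occurs, Control chain lost=occurs, Backup hoist inoperative=occurs → all inputs occur → occurs.

Yes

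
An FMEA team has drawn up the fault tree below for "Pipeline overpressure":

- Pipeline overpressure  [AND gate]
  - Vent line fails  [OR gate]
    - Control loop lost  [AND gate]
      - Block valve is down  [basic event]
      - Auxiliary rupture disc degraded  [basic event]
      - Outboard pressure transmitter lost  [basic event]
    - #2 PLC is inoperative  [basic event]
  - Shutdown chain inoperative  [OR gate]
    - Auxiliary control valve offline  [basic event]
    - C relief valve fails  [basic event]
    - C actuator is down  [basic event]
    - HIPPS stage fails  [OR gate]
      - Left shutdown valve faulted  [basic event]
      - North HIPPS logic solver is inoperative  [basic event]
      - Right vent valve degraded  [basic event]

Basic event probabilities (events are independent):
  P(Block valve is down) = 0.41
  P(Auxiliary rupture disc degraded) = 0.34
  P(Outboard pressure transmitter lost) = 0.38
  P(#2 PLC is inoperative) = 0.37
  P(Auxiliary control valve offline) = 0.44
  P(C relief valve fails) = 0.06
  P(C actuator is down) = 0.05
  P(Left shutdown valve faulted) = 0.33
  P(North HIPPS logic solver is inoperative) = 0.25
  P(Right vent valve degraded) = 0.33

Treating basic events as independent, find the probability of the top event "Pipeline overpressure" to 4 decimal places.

0.3355

P(Control loop lost) [AND] = 0.41 × 0.34 × 0.38 = 0.052972
P(Vent line fails) [OR] = 1 − (1−0.052972) × (1−0.37) = 0.403372
P(HIPPS stage fails) [OR] = 1 − (1−0.33) × (1−0.25) × (1−0.33) = 0.663325
P(Shutdown chain inoperative) [OR] = 1 − (1−0.44) × (1−0.06) × (1−0.05) × (1−0.663325) = 0.831636
P(Pipeline overpressure) [AND] = 0.403372 × 0.831636 = 0.335459
Rounded to 4 decimal places: P(Pipeline overpressure) ≈ 0.3355.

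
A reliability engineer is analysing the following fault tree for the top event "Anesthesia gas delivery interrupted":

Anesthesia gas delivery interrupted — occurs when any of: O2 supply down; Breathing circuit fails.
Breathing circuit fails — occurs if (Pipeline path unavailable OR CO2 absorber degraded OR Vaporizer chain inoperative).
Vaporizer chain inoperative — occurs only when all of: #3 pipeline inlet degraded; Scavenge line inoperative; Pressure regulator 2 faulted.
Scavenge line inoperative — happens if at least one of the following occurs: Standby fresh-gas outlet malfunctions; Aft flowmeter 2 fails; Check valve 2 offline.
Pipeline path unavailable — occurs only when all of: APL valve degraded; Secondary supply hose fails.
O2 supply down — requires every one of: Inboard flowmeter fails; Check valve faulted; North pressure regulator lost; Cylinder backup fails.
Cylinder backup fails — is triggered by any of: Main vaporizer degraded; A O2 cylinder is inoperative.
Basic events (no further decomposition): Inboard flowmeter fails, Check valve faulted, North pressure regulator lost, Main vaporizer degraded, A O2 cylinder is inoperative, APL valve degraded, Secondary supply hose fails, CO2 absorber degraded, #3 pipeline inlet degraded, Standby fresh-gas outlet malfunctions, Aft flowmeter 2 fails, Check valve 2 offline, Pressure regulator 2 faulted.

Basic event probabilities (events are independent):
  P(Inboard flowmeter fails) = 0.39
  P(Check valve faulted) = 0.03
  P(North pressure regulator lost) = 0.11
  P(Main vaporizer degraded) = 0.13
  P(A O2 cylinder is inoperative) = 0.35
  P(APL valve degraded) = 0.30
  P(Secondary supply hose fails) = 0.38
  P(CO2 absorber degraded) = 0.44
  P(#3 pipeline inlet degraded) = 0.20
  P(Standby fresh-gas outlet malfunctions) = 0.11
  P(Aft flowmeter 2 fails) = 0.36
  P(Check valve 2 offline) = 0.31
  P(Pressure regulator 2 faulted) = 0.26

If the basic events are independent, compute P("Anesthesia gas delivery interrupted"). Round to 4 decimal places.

P(Cylinder backup fails) [OR] = 1 − (1−0.13) × (1−0.35) = 0.434500
P(O2 supply down) [AND] = 0.39 × 0.03 × 0.11 × 0.434500 = 0.000559
P(Pipeline path unavailable) [AND] = 0.30 × 0.38 = 0.114000
P(Scavenge line inoperative) [OR] = 1 − (1−0.11) × (1−0.36) × (1−0.31) = 0.606976
P(Vaporizer chain inoperative) [AND] = 0.20 × 0.606976 × 0.26 = 0.031563
P(Breathing circuit fails) [OR] = 1 − (1−0.114000) × (1−0.44) × (1−0.031563) = 0.519500
P(Anesthesia gas delivery interrupted) [OR] = 1 − (1−0.000559) × (1−0.519500) = 0.519769
Rounded to 4 decimal places: P(Anesthesia gas delivery interrupted) ≈ 0.5198.

0.5198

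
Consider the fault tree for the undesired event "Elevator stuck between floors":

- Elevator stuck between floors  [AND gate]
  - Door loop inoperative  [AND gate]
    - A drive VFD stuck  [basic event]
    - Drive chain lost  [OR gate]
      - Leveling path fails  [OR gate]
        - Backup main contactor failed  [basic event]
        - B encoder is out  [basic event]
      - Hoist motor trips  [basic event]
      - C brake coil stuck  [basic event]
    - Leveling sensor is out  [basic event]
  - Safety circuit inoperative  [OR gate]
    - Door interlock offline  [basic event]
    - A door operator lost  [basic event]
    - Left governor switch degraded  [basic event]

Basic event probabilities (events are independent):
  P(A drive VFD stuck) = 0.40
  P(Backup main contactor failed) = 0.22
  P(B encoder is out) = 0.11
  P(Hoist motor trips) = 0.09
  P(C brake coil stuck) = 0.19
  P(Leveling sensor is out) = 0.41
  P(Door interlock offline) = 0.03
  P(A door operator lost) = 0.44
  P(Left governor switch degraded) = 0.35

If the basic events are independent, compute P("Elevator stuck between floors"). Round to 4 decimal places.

0.0518

P(Leveling path fails) [OR] = 1 − (1−0.22) × (1−0.11) = 0.305800
P(Drive chain lost) [OR] = 1 − (1−0.305800) × (1−0.09) × (1−0.19) = 0.488305
P(Door loop inoperative) [AND] = 0.40 × 0.488305 × 0.41 = 0.080082
P(Safety circuit inoperative) [OR] = 1 − (1−0.03) × (1−0.44) × (1−0.35) = 0.646920
P(Elevator stuck between floors) [AND] = 0.080082 × 0.646920 = 0.051807
Rounded to 4 decimal places: P(Elevator stuck between floors) ≈ 0.0518.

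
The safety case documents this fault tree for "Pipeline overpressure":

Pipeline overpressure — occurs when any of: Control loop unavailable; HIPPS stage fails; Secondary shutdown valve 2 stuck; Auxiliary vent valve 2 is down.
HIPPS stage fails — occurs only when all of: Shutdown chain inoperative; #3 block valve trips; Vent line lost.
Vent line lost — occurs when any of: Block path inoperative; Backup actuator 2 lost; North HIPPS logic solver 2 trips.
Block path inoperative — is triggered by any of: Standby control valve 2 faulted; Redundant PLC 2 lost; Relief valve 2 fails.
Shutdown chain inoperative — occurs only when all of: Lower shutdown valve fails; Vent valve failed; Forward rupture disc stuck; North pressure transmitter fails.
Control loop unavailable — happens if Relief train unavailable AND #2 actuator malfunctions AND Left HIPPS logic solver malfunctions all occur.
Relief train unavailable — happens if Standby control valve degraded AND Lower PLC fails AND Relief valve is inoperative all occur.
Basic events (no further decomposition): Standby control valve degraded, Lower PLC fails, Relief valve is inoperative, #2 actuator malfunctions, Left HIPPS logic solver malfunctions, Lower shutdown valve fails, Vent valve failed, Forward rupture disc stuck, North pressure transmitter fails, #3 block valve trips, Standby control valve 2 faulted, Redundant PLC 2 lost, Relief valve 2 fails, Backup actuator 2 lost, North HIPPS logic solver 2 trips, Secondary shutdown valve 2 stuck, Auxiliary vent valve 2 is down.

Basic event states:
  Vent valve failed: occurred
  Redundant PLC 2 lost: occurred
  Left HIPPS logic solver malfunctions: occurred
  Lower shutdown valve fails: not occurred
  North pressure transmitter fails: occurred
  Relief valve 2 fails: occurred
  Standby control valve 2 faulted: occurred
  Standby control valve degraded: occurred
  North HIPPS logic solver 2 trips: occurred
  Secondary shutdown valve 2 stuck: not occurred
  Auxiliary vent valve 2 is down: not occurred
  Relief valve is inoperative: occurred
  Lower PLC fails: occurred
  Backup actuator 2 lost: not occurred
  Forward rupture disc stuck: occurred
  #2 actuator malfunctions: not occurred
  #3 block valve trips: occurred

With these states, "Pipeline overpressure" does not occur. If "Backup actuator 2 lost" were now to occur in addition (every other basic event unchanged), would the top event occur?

Counterfactual: set "Backup actuator 2 lost" to occurred.
Relief train unavailable [AND]: Standby control valve degraded=occurs, Lower PLC fails=occurs, Relief valve is inoperative=occurs → all inputs occur → occurs.
Control loop unavailable [AND]: Relief train unavailable=occurs, #2 actuator malfunctions=not, Left HIPPS logic solver malfunctions=occurs → not all inputs occur → does not occur.
Shutdown chain inoperative [AND]: Lower shutdown valve fails=not, Vent valve failed=occurs, Forward rupture disc stuck=occurs, North pressure transmitter fails=occurs → not all inputs occur → does not occur.
Block path inoperative [OR]: Standby control valve 2 faulted=occurs, Redundant PLC 2 lost=occurs, Relief valve 2 fails=occurs → at least one input occurs → occurs.
Vent line lost [OR]: Block path inoperative=occurs, Backup actuator 2 lost=occurs, North HIPPS logic solver 2 trips=occurs → at least one input occurs → occurs.
HIPPS stage fails [AND]: Shutdown chain inoperative=not, #3 block valve trips=occurs, Vent line lost=occurs → not all inputs occur → does not occur.
Pipeline overpressure [OR]: Control loop unavailable=not, HIPPS stage fails=not, Secondary shutdown valve 2 stuck=not, Auxiliary vent valve 2 is down=not → no input occurs → does not occur.

No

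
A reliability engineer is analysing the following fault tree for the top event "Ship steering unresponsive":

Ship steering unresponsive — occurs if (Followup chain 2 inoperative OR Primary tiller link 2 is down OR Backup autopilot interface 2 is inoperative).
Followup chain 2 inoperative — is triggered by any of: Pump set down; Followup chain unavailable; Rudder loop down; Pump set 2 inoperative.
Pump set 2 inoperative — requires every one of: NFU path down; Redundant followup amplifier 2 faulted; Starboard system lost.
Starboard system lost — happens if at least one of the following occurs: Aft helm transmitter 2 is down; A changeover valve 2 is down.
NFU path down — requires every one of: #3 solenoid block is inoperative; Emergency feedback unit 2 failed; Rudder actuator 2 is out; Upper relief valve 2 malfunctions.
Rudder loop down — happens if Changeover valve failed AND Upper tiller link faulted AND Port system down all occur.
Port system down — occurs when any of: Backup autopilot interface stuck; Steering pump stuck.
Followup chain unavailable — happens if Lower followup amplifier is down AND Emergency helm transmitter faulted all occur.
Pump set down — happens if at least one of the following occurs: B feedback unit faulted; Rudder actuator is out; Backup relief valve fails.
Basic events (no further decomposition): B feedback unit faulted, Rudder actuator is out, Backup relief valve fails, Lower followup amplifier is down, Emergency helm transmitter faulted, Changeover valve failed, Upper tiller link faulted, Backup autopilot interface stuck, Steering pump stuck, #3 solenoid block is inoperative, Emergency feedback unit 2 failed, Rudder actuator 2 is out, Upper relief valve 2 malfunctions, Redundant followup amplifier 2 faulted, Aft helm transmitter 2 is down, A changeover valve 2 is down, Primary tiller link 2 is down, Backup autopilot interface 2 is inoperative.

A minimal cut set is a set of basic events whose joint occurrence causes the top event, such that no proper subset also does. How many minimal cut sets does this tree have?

10

Pump set down [OR]: union of children's cut sets → 3 cut set(s).
Followup chain unavailable [AND]: one cut set from each child combined → 1 × 1 = 1 cut set(s).
Port system down [OR]: union of children's cut sets → 2 cut set(s).
Rudder loop down [AND]: one cut set from each child combined → 1 × 1 × 2 = 2 cut set(s).
NFU path down [AND]: one cut set from each child combined → 1 × 1 × 1 × 1 = 1 cut set(s).
Starboard system lost [OR]: union of children's cut sets → 2 cut set(s).
Pump set 2 inoperative [AND]: one cut set from each child combined → 1 × 1 × 2 = 2 cut set(s).
Followup chain 2 inoperative [OR]: union of children's cut sets → 8 cut set(s).
Ship steering unresponsive [OR]: union of children's cut sets → 10 cut set(s).
Minimal cut sets: {B feedback unit faulted}; {Rudder actuator is out}; {Backup relief valve fails}; {Emergency helm transmitter faulted, Lower followup amplifier is down}; {Backup autopilot interface stuck, Changeover valve failed, Upper tiller link faulted}; {Changeover valve failed, Steering pump stuck, Upper tiller link faulted}; {#3 solenoid block is inoperative, Aft helm transmitter 2 is down, Emergency feedback unit 2 failed, Redundant followup amplifier 2 faulted, Rudder actuator 2 is out, Upper relief valve 2 malfunctions}; {#3 solenoid block is inoperative, A changeover valve 2 is down, Emergency feedback unit 2 failed, Redundant followup amplifier 2 faulted, Rudder actuator 2 is out, Upper relief valve 2 malfunctions}; {Primary tiller link 2 is down}; {Backup autopilot interface 2 is inoperative}.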